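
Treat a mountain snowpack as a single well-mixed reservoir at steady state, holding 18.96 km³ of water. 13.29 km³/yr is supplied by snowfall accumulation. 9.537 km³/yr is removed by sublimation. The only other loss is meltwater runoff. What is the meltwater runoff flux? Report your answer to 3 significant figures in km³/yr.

3.75 km³/yr

At steady state ΣF_in = ΣF_out.
ΣF_in = 13.290 km³/yr.
Meltwater runoff flux = ΣF_in − (9.537) = 13.290 − 9.537 = 3.753 km³/yr.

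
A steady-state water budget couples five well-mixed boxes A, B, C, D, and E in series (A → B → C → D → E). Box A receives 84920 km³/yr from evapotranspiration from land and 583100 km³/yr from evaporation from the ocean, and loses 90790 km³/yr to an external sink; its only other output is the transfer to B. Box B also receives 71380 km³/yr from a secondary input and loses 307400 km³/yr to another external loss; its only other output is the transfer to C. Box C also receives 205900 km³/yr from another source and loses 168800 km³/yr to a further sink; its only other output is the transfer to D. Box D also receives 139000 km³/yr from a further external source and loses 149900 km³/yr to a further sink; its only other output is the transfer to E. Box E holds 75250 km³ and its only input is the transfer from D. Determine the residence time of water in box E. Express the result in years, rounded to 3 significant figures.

0.205 yr

Box A: F(A→B) = (84920 + 583100) − 90790 = 577230 km³/yr.
Box B: F(B→C) = (577230 + 71380) − 307400 = 341210 km³/yr.
Box C: F(C→D) = (341210 + 205900) − 168800 = 378310 km³/yr.
Box D: F(D→E) = (378310 + 139000) − 149900 = 367410 km³/yr.
Box E throughput = its input = 367410 km³/yr; τ = 75250 / 367410 = 0.2048 yr.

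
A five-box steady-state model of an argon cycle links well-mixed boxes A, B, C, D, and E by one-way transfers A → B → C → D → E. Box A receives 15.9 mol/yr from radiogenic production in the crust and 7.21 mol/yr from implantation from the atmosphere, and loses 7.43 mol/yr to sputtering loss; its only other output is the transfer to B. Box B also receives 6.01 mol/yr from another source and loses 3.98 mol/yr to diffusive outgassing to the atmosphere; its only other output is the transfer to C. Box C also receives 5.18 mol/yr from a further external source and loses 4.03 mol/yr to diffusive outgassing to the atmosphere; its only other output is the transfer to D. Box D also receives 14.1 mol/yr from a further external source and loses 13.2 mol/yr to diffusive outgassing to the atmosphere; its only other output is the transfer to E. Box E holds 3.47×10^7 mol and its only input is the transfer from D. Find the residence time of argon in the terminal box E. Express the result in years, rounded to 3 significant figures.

1.76×10^6 yr

Box A: F(A→B) = (15.9 + 7.21) − 7.43 = 15.680 mol/yr.
Box B: F(B→C) = (15.680 + 6.01) − 3.98 = 17.710 mol/yr.
Box C: F(C→D) = (17.710 + 5.18) − 4.03 = 18.860 mol/yr.
Box D: F(D→E) = (18.860 + 14.1) − 13.2 = 19.760 mol/yr.
Box E throughput = its input = 19.760 mol/yr; τ = 3.47×10^7 / 19.760 = 1.756×10^6 yr.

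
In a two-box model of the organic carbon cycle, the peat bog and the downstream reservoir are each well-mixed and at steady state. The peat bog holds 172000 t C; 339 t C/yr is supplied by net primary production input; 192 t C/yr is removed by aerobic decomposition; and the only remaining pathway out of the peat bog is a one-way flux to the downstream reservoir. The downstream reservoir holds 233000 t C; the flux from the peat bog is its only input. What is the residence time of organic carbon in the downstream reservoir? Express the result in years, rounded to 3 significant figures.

1590 yr

Balance the peat bog: ΣF_in = 339.00 t C/yr.
Flux to the downstream reservoir = ΣF_in − (192) = 147.00 t C/yr.
At steady state the output of the downstream reservoir equals its input, 147.00 t C/yr.
τ = M / F = 233000 / 147.00 = 1585 yr.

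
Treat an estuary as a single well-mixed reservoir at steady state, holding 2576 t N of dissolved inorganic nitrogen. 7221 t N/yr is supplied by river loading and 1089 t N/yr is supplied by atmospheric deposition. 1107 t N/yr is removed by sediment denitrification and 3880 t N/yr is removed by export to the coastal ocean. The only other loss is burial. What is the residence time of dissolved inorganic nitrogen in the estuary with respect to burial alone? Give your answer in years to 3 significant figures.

0.775 yr

At steady state ΣF_in = ΣF_out.
ΣF_in = 7221 + 1089 = 8310.0 t N/yr.
Burial flux = ΣF_in − (1107 + 3880) = 8310.0 − 4987 = 3323 t N/yr.
τ = M / F = 2576 / 3323 = 0.7752 yr.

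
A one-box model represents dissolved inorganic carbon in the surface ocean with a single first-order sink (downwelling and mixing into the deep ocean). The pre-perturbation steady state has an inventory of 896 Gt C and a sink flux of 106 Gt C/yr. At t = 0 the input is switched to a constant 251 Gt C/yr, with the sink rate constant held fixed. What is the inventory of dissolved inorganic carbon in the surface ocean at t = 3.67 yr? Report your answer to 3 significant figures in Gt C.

Residence time τ = M₀/F₀ = 8.453 yr. The eventual steady state is M_∞ = M₀·(F₁/F₀) = 896 × 251/106 = 2121.7 Gt C.
The anomaly ΔM(t) = M(t) − M_∞ decays as ΔM₀·e^(−t/τ) with ΔM₀ = 896 − 2121.7 = −1226 Gt C.
At t = 3.67 yr, e^(−t/τ) = e^(−0.4342) = 0.6478, so ΔM = −794.0 Gt C and M = 2121.7 − 794.0 = 1327.7 Gt C.

1330 Gt C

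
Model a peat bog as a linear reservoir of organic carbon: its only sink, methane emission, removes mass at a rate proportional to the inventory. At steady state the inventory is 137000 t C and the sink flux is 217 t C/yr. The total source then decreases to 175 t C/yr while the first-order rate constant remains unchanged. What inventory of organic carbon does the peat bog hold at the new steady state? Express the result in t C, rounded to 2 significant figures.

Rate constant k = F/M = 217 / 137000 = 0.001584 yr⁻¹.
At the new steady state, source = k·M_new ⇒ M_new = 175 / 0.001584 = 110500 t C.
(Equivalently M_new = M × F_new/F_old = 137000 × 175/217.)

110000 t C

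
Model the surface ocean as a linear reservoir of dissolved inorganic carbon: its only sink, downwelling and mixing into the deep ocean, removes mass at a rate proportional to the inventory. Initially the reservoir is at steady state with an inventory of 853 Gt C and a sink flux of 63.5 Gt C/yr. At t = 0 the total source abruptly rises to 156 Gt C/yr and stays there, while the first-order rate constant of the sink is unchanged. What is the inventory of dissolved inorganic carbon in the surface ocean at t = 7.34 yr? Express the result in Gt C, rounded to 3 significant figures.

1380 Gt C

τ = M₀/F₀ = 853/63.5 = 13.43 yr; rate constant k = 1/τ.
New steady state M_∞ = F₁/k = F₁·τ = 156 × 13.43 = 2095.6 Gt C.
M(t) = M_∞ + (M₀ − M_∞)·e^(−t/τ); t/τ = 7.34/13.43 = 0.5464, so e^(−t/τ) = 0.5790.
M(t) = 2095.6 − 1243 × 0.5790 = 1376.1 Gt C.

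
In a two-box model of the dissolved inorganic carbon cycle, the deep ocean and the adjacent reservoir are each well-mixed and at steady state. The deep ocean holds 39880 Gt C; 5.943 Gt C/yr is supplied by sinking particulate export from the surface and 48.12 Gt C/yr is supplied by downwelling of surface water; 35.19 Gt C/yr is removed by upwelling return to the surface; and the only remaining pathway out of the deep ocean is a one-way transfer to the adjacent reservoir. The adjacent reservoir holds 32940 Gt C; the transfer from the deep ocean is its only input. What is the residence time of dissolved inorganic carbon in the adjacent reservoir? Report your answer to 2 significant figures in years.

Balance the deep ocean: ΣF_in = 5.943 + 48.12 = 54.063 Gt C/yr.
Transfer to the adjacent reservoir = ΣF_in − (35.19) = 18.873 Gt C/yr.
At steady state the output of the adjacent reservoir equals its input, 18.873 Gt C/yr.
τ = M / F = 32940 / 18.873 = 1745 yr.

1700 yr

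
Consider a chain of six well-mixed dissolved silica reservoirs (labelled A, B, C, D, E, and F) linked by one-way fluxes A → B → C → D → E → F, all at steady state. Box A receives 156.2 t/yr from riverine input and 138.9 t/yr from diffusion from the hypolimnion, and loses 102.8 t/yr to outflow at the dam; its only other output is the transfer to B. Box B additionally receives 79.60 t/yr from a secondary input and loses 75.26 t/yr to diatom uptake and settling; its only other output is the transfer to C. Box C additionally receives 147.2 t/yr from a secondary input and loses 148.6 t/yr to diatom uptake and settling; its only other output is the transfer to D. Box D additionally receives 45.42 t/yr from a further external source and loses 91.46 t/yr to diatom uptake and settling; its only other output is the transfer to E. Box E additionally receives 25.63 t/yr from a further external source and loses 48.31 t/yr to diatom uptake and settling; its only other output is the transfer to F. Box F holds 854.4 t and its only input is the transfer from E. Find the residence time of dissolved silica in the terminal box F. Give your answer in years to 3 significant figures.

6.75 yr

Box A: F(A→B) = (156.2 + 138.9) − 102.8 = 192.30 t/yr.
Box B: F(B→C) = (192.30 + 79.60) − 75.26 = 196.64 t/yr.
Box C: F(C→D) = (196.64 + 147.2) − 148.6 = 195.24 t/yr.
Box D: F(D→E) = (195.24 + 45.42) − 91.46 = 149.20 t/yr.
Box E: F(E→F) = (149.20 + 25.63) − 48.31 = 126.52 t/yr.
Box F throughput = its input = 126.52 t/yr; τ = 854.4 / 126.52 = 6.753 yr.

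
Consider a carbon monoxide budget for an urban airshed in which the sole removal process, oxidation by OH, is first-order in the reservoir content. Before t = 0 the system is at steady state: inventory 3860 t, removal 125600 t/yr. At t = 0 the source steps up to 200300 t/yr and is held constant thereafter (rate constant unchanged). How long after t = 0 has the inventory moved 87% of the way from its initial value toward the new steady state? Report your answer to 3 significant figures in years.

0.0627 yr

τ = M₀/F₀ = 3860/125600 = 0.03073 yr.
The remaining gap fraction is e^(−t/τ); 87% covered ⇒ e^(−t/τ) = 0.130.
t = −τ ln(0.130) = 0.03073 × 2.040 = 0.06270 yr.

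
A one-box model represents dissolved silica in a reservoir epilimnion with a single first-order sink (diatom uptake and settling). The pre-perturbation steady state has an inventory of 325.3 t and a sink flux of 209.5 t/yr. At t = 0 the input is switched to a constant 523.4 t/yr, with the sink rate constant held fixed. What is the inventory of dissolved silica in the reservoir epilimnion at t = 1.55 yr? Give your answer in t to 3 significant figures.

Residence time τ = M₀/F₀ = 1.553 yr. The eventual steady state is M_∞ = M₀·(F₁/F₀) = 325.3 × 523.4/209.5 = 812.71 t.
The anomaly ΔM(t) = M(t) − M_∞ decays as ΔM₀·e^(−t/τ) with ΔM₀ = 325.3 − 812.71 = −487.4 t.
At t = 1.55 yr, e^(−t/τ) = e^(−0.9982) = 0.3685, so ΔM = −179.6 t and M = 812.71 − 179.6 = 633.08 t.

633 t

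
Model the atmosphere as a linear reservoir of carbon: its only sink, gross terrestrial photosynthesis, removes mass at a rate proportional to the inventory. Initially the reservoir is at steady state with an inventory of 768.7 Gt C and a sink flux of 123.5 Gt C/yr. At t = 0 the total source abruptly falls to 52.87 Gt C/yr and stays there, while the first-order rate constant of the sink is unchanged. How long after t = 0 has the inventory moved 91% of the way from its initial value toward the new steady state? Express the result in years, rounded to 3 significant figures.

τ = M₀/F₀ = 768.7/123.5 = 6.224 yr.
The remaining gap fraction is e^(−t/τ); 91% covered ⇒ e^(−t/τ) = 0.0900.
t = −τ ln(0.0900) = 6.224 × 2.408 = 14.99 yr.

15.0 yr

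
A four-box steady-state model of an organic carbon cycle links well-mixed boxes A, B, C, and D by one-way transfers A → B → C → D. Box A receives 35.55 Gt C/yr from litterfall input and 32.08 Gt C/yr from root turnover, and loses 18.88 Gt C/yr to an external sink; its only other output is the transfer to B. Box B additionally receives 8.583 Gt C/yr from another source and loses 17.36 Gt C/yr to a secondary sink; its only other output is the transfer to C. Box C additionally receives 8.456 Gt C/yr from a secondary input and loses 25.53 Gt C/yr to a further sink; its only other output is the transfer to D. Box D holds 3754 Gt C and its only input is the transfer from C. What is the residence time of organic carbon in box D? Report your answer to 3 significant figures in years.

164 yr

Box A: F(A→B) = (35.55 + 32.08) − 18.88 = 48.750 Gt C/yr.
Box B: F(B→C) = (48.750 + 8.583) − 17.36 = 39.973 Gt C/yr.
Box C: F(C→D) = (39.973 + 8.456) − 25.53 = 22.899 Gt C/yr.
Box D throughput = its input = 22.899 Gt C/yr; τ = 3754 / 22.899 = 163.9 yr.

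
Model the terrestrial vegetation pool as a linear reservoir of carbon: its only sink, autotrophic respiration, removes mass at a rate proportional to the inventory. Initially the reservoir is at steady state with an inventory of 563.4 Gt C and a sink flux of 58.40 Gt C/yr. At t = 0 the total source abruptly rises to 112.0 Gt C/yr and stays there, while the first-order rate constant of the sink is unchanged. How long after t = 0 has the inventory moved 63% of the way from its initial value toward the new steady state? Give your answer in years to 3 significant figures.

9.59 yr

τ = M₀/F₀ = 563.4/58.40 = 9.647 yr.
The remaining gap fraction is e^(−t/τ); 63% covered ⇒ e^(−t/τ) = 0.370.
t = −τ ln(0.370) = 9.647 × 0.9943 = 9.592 yr.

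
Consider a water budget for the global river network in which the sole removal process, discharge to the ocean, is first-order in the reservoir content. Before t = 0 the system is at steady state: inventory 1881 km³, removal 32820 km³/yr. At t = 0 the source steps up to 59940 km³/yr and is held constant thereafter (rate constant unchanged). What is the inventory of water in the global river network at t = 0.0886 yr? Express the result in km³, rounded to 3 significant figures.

τ = M₀/F₀ = 1881/32820 = 0.05731 yr; rate constant k = 1/τ.
New steady state M_∞ = F₁/k = F₁·τ = 59940 × 0.05731 = 3435.3 km³.
M(t) = M_∞ + (M₀ − M_∞)·e^(−t/τ); t/τ = 0.0886/0.05731 = 1.546, so e^(−t/τ) = 0.2131.
M(t) = 3435.3 − 1554 × 0.2131 = 3104.1 km³.

3100 km³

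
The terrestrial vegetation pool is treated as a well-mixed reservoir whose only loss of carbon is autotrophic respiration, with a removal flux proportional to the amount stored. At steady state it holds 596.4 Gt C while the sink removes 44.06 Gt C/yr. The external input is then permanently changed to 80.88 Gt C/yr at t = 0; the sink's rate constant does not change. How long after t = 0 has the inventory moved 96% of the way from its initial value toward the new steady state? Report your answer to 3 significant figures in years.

43.6 yr

τ = M₀/F₀ = 596.4/44.06 = 13.54 yr.
The remaining gap fraction is e^(−t/τ); 96% covered ⇒ e^(−t/τ) = 0.0400.
t = −τ ln(0.0400) = 13.54 × 3.219 = 43.57 yr.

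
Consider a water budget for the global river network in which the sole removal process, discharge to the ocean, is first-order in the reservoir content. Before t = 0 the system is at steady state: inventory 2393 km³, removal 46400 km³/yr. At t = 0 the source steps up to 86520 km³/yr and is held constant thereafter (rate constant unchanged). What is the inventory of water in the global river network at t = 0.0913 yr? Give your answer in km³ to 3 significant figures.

Residence time τ = M₀/F₀ = 0.05157 yr. The eventual steady state is M_∞ = M₀·(F₁/F₀) = 2393 × 86520/46400 = 4462.1 km³.
The anomaly ΔM(t) = M(t) − M_∞ decays as ΔM₀·e^(−t/τ) with ΔM₀ = 2393 − 4462.1 = −2069 km³.
At t = 0.0913 yr, e^(−t/τ) = e^(−1.770) = 0.1703, so ΔM = −352.3 km³ and M = 4462.1 − 352.3 = 4109.8 km³.

4110 km³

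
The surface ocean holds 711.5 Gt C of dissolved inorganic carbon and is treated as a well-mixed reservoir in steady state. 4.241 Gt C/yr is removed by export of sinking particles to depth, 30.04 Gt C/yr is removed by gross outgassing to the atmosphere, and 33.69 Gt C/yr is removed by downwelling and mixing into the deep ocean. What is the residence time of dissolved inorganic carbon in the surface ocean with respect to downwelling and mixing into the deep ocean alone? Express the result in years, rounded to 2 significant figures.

Residence time with respect to a single sink: τ = M / F_sink.
τ = 711.5 / 33.69 = 21.12 yr.

21 yr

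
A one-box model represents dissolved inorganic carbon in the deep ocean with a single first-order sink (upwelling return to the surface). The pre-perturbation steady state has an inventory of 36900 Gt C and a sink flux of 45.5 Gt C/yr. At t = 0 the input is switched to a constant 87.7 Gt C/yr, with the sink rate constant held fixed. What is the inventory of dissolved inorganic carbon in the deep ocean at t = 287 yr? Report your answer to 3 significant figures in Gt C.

47100 Gt C

The sink rate constant is k = F₀/M₀ = 45.5/36900 = 0.001233 yr⁻¹.
Solving dM/dt = F₁ − kM with M(0) = M₀ gives M(t) = F₁/k + (M₀ − F₁/k)·e^(−kt).
F₁/k = 87.7/0.001233 = 71124 Gt C; kt = 0.001233 × 287 = 0.3539, e^(−kt) = 0.7020.
M(287) = 71124 + (36900 − 71124) × 0.7020 = 71124 − 24020 = 47100 Gt C.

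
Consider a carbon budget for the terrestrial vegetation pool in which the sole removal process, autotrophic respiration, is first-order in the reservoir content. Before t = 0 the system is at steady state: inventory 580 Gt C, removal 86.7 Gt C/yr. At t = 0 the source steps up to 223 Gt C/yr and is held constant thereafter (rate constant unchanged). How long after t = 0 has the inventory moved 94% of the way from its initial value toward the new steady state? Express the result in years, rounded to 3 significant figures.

τ = M₀/F₀ = 580/86.7 = 6.690 yr.
The remaining gap fraction is e^(−t/τ); 94% covered ⇒ e^(−t/τ) = 0.0600.
t = −τ ln(0.0600) = 6.690 × 2.813 = 18.82 yr.

18.8 yr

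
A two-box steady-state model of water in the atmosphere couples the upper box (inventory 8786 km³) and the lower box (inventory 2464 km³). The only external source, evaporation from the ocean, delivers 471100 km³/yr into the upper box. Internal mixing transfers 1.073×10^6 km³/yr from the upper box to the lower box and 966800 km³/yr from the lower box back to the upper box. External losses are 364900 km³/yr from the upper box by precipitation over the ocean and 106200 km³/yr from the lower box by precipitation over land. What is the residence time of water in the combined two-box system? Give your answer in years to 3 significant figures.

Residence time in the combined system uses the total inventory and the total *external* removal — internal exchanges between the two boxes cancel.
M_total = 8786 + 2464 = 11250 km³.
ΣF_external_out = 364900 + 106200 = 471100 km³/yr.
τ = M_total / ΣF_ext = 11250 / 471100 = 0.02388 yr.

0.0239 yr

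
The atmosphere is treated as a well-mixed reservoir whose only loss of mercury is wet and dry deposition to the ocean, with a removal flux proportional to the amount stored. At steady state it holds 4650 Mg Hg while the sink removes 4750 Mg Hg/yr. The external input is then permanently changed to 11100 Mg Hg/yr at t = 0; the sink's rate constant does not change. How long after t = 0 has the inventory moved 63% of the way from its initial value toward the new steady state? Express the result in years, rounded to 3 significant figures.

τ = M₀/F₀ = 4650/4750 = 0.9789 yr.
The remaining gap fraction is e^(−t/τ); 63% covered ⇒ e^(−t/τ) = 0.370.
t = −τ ln(0.370) = 0.9789 × 0.9943 = 0.9733 yr.

0.973 yr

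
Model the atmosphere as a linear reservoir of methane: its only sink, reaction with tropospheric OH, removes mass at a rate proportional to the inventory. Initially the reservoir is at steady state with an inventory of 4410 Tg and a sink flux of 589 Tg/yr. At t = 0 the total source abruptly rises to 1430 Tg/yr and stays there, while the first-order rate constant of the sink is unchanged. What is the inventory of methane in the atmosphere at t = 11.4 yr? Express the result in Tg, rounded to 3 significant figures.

9330 Tg

Residence time τ = M₀/F₀ = 7.487 yr. The eventual steady state is M_∞ = M₀·(F₁/F₀) = 4410 × 1430/589 = 10707 Tg.
The anomaly ΔM(t) = M(t) − M_∞ decays as ΔM₀·e^(−t/τ) with ΔM₀ = 4410 − 10707 = −6297 Tg.
At t = 11.4 yr, e^(−t/τ) = e^(−1.523) = 0.2181, so ΔM = −1374 Tg and M = 10707 − 1374 = 9333.2 Tg.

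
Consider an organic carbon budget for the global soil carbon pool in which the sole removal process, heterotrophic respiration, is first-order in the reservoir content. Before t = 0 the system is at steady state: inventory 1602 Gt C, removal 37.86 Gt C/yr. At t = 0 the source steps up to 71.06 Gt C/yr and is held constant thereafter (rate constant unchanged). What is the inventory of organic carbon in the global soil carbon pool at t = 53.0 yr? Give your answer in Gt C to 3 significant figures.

2610 Gt C

Residence time τ = M₀/F₀ = 42.31 yr. The eventual steady state is M_∞ = M₀·(F₁/F₀) = 1602 × 71.06/37.86 = 3006.8 Gt C.
The anomaly ΔM(t) = M(t) − M_∞ decays as ΔM₀·e^(−t/τ) with ΔM₀ = 1602 − 3006.8 = −1405 Gt C.
At t = 53.0 yr, e^(−t/τ) = e^(−1.253) = 0.2858, so ΔM = −401.5 Gt C and M = 3006.8 − 401.5 = 2605.4 Gt C.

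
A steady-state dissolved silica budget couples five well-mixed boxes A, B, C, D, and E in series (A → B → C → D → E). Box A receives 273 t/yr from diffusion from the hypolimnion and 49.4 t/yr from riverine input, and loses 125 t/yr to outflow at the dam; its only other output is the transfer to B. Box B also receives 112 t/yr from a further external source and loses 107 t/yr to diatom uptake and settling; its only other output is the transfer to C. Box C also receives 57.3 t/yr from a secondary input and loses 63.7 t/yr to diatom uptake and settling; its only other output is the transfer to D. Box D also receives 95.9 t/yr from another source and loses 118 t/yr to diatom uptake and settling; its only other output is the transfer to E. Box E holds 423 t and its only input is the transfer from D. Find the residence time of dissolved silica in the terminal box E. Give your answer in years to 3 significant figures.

Box A: F(A→B) = (273 + 49.4) − 125 = 197.40 t/yr.
Box B: F(B→C) = (197.40 + 112) − 107 = 202.40 t/yr.
Box C: F(C→D) = (202.40 + 57.3) − 63.7 = 196.00 t/yr.
Box D: F(D→E) = (196.00 + 95.9) − 118 = 173.90 t/yr.
Box E throughput = its input = 173.90 t/yr; τ = 423 / 173.90 = 2.432 yr.

2.43 yr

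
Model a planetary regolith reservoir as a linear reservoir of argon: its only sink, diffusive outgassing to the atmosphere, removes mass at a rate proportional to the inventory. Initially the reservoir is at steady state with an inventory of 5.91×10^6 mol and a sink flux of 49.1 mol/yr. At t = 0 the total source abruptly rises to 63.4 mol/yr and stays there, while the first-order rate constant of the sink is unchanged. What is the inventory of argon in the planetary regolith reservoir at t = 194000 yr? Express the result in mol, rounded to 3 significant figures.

The sink rate constant is k = F₀/M₀ = 49.1/5.91×10^6 = 8.308×10^-6 yr⁻¹.
Solving dM/dt = F₁ − kM with M(0) = M₀ gives M(t) = F₁/k + (M₀ − F₁/k)·e^(−kt).
F₁/k = 63.4/8.308×10^-6 = 7.6312×10^6 mol; kt = 8.308×10^-6 × 194000 = 1.612, e^(−kt) = 0.1995.
M(194000) = 7.6312×10^6 + (5.91×10^6 − 7.6312×10^6) × 0.1995 = 7.6312×10^6 − 343500 = 7.2878×10^6 mol.

7.29×10^6 mol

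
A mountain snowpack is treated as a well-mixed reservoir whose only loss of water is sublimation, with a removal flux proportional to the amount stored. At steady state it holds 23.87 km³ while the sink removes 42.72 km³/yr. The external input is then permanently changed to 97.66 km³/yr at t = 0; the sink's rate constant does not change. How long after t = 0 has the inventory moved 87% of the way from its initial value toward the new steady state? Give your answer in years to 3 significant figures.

τ = M₀/F₀ = 23.87/42.72 = 0.5588 yr.
The remaining gap fraction is e^(−t/τ); 87% covered ⇒ e^(−t/τ) = 0.130.
t = −τ ln(0.130) = 0.5588 × 2.040 = 1.140 yr.

1.14 yr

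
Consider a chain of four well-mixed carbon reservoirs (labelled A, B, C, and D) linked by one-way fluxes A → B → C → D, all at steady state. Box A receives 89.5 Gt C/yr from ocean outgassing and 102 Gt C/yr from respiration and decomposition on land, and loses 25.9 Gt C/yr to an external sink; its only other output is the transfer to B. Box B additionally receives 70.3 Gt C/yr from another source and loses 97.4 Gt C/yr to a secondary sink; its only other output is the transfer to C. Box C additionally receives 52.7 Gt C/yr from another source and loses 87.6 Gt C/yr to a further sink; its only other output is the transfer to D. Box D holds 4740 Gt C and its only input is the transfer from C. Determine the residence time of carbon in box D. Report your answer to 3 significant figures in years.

Box A: F(A→B) = (89.5 + 102) − 25.9 = 165.60 Gt C/yr.
Box B: F(B→C) = (165.60 + 70.3) − 97.4 = 138.50 Gt C/yr.
Box C: F(C→D) = (138.50 + 52.7) − 87.6 = 103.60 Gt C/yr.
Box D throughput = its input = 103.60 Gt C/yr; τ = 4740 / 103.60 = 45.75 yr.

45.8 yr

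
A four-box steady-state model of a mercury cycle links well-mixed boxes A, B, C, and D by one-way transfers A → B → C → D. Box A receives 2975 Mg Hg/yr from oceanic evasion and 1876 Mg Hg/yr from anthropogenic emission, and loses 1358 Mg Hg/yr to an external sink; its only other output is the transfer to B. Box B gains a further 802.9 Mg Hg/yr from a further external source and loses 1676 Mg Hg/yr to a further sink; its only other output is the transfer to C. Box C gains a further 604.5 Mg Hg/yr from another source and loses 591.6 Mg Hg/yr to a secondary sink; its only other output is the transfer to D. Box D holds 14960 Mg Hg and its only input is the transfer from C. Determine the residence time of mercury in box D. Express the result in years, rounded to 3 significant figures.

Box A: F(A→B) = (2975 + 1876) − 1358 = 3493.0 Mg Hg/yr.
Box B: F(B→C) = (3493.0 + 802.9) − 1676 = 2619.9 Mg Hg/yr.
Box C: F(C→D) = (2619.9 + 604.5) − 591.6 = 2632.8 Mg Hg/yr.
Box D throughput = its input = 2632.8 Mg Hg/yr; τ = 14960 / 2632.8 = 5.682 yr.

5.68 yr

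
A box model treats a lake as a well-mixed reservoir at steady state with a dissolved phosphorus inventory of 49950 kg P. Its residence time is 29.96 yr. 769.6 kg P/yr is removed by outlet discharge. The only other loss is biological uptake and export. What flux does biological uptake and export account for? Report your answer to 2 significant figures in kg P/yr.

Total removal F = M/τ = 49950 / 29.96 = 1667 kg P/yr.
Biological uptake and export = F − (769.6) = 1667 − 769.6 = 897.6 kg P/yr.

900 kg P/yr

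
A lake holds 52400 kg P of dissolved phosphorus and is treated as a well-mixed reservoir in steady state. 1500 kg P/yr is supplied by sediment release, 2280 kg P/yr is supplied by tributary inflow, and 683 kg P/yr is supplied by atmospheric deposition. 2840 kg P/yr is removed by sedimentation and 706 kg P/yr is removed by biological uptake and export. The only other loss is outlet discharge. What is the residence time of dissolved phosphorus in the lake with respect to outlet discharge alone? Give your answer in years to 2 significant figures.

57 yr

At steady state ΣF_in = ΣF_out.
ΣF_in = 1500 + 2280 + 683 = 4463.0 kg P/yr.
Outlet discharge flux = ΣF_in − (2840 + 706) = 4463.0 − 3546 = 917.0 kg P/yr.
τ = M / F = 52400 / 917.0 = 57.14 yr.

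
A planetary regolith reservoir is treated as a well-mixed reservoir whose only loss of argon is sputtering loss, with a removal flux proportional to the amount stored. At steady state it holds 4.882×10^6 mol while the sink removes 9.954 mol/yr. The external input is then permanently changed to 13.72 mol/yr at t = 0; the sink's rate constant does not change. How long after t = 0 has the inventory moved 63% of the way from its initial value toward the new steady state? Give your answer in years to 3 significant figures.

τ = M₀/F₀ = 4.882×10^6/9.954 = 490500 yr.
The remaining gap fraction is e^(−t/τ); 63% covered ⇒ e^(−t/τ) = 0.370.
t = −τ ln(0.370) = 490500 × 0.9943 = 487600 yr.

488000 yr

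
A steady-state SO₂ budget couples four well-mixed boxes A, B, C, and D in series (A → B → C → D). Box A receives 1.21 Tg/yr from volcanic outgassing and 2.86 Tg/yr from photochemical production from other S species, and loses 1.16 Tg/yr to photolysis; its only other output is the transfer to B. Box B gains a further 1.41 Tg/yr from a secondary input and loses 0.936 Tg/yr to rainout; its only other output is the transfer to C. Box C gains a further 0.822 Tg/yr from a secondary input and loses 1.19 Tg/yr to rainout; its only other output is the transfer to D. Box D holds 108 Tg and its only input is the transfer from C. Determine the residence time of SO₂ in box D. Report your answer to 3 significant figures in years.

Box A: F(A→B) = (1.21 + 2.86) − 1.16 = 2.9100 Tg/yr.
Box B: F(B→C) = (2.9100 + 1.41) − 0.936 = 3.3840 Tg/yr.
Box C: F(C→D) = (3.3840 + 0.822) − 1.19 = 3.0160 Tg/yr.
Box D throughput = its input = 3.0160 Tg/yr; τ = 108 / 3.0160 = 35.81 yr.

35.8 yr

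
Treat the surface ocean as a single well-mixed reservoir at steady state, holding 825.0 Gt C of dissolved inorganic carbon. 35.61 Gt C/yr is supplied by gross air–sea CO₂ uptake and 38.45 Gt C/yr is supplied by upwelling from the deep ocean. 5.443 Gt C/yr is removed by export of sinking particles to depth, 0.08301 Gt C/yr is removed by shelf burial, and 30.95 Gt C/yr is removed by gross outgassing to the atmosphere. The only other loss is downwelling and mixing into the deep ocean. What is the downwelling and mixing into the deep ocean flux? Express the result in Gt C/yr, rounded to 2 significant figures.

At steady state ΣF_in = ΣF_out.
ΣF_in = 35.61 + 38.45 = 74.060 Gt C/yr.
Downwelling and mixing into the deep ocean flux = ΣF_in − (5.443 + 0.08301 + 30.95) = 74.060 − 36.48 = 37.58 Gt C/yr.

38 Gt C/yr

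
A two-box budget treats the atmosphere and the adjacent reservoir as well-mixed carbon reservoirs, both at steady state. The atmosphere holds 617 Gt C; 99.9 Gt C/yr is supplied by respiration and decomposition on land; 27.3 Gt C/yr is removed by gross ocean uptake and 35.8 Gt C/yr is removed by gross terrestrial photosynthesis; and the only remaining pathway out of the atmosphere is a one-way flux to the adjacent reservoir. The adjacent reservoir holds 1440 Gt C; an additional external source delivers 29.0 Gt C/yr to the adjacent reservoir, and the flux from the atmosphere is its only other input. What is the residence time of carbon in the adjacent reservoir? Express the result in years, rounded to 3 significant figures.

21.9 yr

Balance the atmosphere: ΣF_in = 99.900 Gt C/yr.
Flux to the adjacent reservoir = ΣF_in − (27.3 + 35.8) = 36.800 Gt C/yr.
Total input to the adjacent reservoir = 36.800 + 29.0 = 65.800 Gt C/yr; at steady state this equals its total output.
τ = M / F = 1440 / 65.800 = 21.88 yr.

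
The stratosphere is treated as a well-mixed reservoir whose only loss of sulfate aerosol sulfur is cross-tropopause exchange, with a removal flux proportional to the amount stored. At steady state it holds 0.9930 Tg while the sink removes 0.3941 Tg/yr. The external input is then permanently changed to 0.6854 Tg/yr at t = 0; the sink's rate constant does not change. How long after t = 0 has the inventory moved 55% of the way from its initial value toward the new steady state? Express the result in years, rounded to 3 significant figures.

τ = M₀/F₀ = 0.9930/0.3941 = 2.520 yr.
The remaining gap fraction is e^(−t/τ); 55% covered ⇒ e^(−t/τ) = 0.450.
t = −τ ln(0.450) = 2.520 × 0.7985 = 2.012 yr.

2.01 yr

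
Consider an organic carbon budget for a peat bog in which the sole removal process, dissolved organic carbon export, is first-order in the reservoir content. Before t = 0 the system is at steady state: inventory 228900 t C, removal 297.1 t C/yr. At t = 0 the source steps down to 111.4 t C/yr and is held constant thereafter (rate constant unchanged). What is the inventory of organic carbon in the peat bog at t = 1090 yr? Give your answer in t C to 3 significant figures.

τ = M₀/F₀ = 228900/297.1 = 770.4 yr; rate constant k = 1/τ.
New steady state M_∞ = F₁/k = F₁·τ = 111.4 × 770.4 = 85828 t C.
M(t) = M_∞ + (M₀ − M_∞)·e^(−t/τ); t/τ = 1090/770.4 = 1.415, so e^(−t/τ) = 0.2430.
M(t) = 85828 + 143100 × 0.2430 = 120590 t C.

121000 t C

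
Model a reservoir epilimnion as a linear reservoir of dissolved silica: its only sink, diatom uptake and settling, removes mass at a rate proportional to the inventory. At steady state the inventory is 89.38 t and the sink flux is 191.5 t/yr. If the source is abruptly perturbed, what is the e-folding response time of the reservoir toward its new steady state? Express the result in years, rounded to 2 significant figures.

0.47 yr

For a linear reservoir the response time equals the residence time τ = M/F.
τ = 89.38 / 191.5 = 0.4667 yr.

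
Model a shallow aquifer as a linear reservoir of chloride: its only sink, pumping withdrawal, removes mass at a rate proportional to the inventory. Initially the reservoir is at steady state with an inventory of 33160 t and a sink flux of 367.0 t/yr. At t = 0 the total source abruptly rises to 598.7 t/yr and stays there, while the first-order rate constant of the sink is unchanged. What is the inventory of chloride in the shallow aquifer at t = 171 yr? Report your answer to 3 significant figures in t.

50900 t

τ = M₀/F₀ = 33160/367.0 = 90.35 yr; rate constant k = 1/τ.
New steady state M_∞ = F₁/k = F₁·τ = 598.7 × 90.35 = 54095 t.
M(t) = M_∞ + (M₀ − M_∞)·e^(−t/τ); t/τ = 171/90.35 = 1.893, so e^(−t/τ) = 0.1507.
M(t) = 54095 − 20940 × 0.1507 = 50940 t.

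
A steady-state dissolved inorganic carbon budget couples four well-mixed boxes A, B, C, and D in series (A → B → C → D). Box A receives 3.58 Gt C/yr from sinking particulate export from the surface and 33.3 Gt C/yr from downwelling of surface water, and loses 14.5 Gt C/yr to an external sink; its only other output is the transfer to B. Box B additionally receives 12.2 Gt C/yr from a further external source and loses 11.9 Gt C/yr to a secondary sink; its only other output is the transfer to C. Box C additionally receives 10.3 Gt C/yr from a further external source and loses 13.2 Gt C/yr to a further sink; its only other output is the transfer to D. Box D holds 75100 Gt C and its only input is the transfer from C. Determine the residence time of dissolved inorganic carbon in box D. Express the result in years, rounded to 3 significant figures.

3800 yr

Box A: F(A→B) = (3.58 + 33.3) − 14.5 = 22.380 Gt C/yr.
Box B: F(B→C) = (22.380 + 12.2) − 11.9 = 22.680 Gt C/yr.
Box C: F(C→D) = (22.680 + 10.3) − 13.2 = 19.780 Gt C/yr.
Box D throughput = its input = 19.780 Gt C/yr; τ = 75100 / 19.780 = 3797 yr.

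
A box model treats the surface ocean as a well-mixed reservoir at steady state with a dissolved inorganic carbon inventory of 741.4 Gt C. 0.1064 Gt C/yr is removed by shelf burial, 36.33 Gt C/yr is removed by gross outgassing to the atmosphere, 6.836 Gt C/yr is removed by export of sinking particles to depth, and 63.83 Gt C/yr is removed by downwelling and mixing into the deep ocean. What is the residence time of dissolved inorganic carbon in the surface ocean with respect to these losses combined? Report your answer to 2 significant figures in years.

6.9 yr

Total removal = 0.1064 + 36.33 + 6.836 + 63.83 = 107.10 Gt C/yr.
τ = M / ΣF_out = 741.4 / 107.10 = 6.922 yr.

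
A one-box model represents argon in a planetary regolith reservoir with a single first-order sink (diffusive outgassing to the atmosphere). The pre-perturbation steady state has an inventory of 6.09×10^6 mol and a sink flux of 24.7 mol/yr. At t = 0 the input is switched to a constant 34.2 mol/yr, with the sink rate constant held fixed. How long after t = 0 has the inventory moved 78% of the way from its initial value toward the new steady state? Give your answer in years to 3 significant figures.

τ = M₀/F₀ = 6.09×10^6/24.7 = 246600 yr.
The remaining gap fraction is e^(−t/τ); 78% covered ⇒ e^(−t/τ) = 0.220.
t = −τ ln(0.220) = 246600 × 1.514 = 373300 yr.

373000 yr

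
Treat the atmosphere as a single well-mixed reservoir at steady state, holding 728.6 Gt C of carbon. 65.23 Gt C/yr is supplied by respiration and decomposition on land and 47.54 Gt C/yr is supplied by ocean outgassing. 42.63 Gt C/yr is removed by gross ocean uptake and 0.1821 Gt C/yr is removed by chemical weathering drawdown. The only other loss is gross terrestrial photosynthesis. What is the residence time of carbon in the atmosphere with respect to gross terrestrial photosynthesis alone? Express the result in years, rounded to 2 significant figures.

10 yr

At steady state ΣF_in = ΣF_out.
ΣF_in = 65.23 + 47.54 = 112.77 Gt C/yr.
Gross terrestrial photosynthesis flux = ΣF_in − (42.63 + 0.1821) = 112.77 − 42.81 = 69.96 Gt C/yr.
τ = M / F = 728.6 / 69.96 = 10.41 yr.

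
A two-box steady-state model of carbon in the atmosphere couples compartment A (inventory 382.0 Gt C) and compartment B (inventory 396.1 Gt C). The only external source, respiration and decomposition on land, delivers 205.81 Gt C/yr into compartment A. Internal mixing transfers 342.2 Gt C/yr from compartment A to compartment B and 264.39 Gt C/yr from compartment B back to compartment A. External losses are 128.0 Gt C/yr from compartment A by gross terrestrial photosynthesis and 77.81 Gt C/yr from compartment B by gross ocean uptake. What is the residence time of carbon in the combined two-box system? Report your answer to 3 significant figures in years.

3.78 yr

For the system as a whole, the A↔B exchange is internal and contributes nothing to the throughput; only the external sinks remove mass.
M_total = 382.0 + 396.1 = 778.10 Gt C.
ΣF_external_out = 128.0 + 77.81 = 205.81 Gt C/yr.
τ = M_total / ΣF_ext = 778.10 / 205.81 = 3.781 yr.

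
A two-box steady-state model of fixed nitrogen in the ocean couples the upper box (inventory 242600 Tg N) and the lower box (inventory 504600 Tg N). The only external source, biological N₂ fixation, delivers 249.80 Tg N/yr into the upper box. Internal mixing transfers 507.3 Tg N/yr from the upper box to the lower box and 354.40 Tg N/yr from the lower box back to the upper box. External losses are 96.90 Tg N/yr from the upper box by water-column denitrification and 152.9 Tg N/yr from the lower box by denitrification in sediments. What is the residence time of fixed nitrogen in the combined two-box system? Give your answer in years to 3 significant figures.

2990 yr

For the system as a whole, the A↔B exchange is internal and contributes nothing to the throughput; only the external sinks remove mass.
M_total = 242600 + 504600 = 747200 Tg N.
ΣF_external_out = 96.90 + 152.9 = 249.80 Tg N/yr.
τ = M_total / ΣF_ext = 747200 / 249.80 = 2991 yr.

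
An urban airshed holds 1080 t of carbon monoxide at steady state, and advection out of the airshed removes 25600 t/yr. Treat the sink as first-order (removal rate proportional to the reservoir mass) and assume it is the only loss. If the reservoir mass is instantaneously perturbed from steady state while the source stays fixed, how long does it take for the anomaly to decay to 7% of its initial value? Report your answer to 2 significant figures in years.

For a linear reservoir the anomaly decays as exp(−t/τ) with τ = M/F = 1080/25600 = 0.04219 yr.
exp(−t/τ) = 0.07 ⇒ t = −τ ln(0.07) = 0.04219 × 2.659 = 0.1122 yr.

0.11 yr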